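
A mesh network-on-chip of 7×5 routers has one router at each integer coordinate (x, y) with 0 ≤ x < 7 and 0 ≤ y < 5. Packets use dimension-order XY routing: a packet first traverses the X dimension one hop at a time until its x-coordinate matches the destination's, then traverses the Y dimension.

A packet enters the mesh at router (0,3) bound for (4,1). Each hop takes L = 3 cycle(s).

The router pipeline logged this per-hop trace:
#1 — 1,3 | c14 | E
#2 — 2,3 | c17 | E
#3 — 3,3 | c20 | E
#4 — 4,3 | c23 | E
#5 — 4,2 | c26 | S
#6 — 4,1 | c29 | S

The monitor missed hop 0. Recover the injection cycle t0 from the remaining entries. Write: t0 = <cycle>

t0 = 11

The first recorded entry is hop 1 at cycle 14.
So t0 = 14 − 1·3 = 11.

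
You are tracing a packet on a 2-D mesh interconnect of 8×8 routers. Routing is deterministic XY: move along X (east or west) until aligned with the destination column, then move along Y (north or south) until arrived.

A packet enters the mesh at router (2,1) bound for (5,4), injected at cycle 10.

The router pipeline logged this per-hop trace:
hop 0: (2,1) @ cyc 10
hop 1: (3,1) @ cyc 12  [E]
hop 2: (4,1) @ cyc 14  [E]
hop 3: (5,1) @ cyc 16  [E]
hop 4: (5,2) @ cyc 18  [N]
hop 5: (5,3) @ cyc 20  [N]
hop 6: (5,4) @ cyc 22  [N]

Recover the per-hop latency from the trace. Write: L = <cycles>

cyc[1] − cyc[0] = 12 − 10 = 2.
Per-hop latency L = Δcyc = 2.

L = 2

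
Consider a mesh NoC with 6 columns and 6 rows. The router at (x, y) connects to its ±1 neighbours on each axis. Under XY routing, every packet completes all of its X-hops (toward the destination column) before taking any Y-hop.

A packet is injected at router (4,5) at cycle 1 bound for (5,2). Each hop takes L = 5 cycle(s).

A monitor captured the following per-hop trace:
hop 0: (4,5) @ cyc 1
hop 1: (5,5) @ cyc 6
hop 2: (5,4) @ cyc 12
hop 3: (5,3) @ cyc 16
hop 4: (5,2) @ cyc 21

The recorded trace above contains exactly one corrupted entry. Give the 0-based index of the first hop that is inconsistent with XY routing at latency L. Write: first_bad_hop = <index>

hop 1: step (+1,+0), +5 cyc — ok
hop 2: step (+0,-1), +6 cyc — BAD: Δcyc=6≠L

first_bad_hop = 2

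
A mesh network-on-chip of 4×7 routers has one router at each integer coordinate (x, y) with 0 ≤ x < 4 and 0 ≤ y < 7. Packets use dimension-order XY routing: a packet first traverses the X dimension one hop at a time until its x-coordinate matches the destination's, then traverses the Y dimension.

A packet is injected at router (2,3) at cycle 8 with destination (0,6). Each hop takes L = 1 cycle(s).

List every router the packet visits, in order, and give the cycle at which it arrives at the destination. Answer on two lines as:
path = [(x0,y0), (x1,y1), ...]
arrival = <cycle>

path = [(2,3), (1,3), (0,3), (0,4), (0,5), (0,6)]
arrival = 13

t=8: at (2,3)
t=9: at (1,3) after W
t=10: at (0,3) after W
t=11: at (0,4) after N
t=12: at (0,5) after N
t=13: at (0,6) after N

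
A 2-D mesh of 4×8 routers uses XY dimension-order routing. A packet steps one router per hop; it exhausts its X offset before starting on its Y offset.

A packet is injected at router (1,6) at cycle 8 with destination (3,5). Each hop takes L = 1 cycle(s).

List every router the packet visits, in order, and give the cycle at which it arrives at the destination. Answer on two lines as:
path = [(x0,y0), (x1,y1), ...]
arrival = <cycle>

hop 0: (1,6) @ cyc 8
hop 1: (2,6) @ cyc 9  [E]
hop 2: (3,6) @ cyc 10  [E]
hop 3: (3,5) @ cyc 11  [S]

path = [(1,6), (2,6), (3,6), (3,5)]
arrival = 11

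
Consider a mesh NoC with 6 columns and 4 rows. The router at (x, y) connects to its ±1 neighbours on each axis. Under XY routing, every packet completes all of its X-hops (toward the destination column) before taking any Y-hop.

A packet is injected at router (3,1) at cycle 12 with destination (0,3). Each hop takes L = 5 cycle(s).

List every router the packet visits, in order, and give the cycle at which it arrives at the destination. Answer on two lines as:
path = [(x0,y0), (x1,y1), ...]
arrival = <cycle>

path = [(3,1), (2,1), (1,1), (0,1), (0,2), (0,3)]
arrival = 37

hop 0: (3,1) @ cyc 12
hop 1: (2,1) @ cyc 17  [W]
hop 2: (1,1) @ cyc 22  [W]
hop 3: (0,1) @ cyc 27  [W]
hop 4: (0,2) @ cyc 32  [N]
hop 5: (0,3) @ cyc 37  [N]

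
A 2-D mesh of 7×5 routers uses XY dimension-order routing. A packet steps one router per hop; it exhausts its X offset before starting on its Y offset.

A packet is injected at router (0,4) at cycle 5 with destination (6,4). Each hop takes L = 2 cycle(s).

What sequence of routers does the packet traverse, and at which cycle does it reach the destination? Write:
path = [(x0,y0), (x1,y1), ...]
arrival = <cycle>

path = [(0,4), (1,4), (2,4), (3,4), (4,4), (5,4), (6,4)]
arrival = 17

src (0,4)  cyc=5
E→(1,4)  cyc=7
E→(2,4)  cyc=9
E→(3,4)  cyc=11
E→(4,4)  cyc=13
E→(5,4)  cyc=15
E→(6,4)  cyc=17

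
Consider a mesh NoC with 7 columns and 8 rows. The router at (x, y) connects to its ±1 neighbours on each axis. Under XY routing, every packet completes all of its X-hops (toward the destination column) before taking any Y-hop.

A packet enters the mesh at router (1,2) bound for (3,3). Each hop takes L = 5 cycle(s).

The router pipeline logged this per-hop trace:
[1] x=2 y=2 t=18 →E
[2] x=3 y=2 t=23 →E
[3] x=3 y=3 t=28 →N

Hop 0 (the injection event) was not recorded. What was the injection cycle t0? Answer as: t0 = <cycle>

t0 = 13

At hop 1 the cycle is 18; in general cyc_k = t0 + kL.
t0 = cyc[1] − L = 18 − 5 = 13.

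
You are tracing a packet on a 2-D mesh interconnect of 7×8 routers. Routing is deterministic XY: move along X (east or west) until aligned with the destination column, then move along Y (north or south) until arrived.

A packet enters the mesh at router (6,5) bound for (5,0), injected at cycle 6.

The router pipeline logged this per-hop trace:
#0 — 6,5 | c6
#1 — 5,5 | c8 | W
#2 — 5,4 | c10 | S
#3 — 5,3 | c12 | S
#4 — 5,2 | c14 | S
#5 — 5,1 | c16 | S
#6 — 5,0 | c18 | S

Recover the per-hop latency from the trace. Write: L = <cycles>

Δcyc across hop 0→1: 8 − 6 = 2.
Per-hop latency L = Δcyc = 2.

L = 2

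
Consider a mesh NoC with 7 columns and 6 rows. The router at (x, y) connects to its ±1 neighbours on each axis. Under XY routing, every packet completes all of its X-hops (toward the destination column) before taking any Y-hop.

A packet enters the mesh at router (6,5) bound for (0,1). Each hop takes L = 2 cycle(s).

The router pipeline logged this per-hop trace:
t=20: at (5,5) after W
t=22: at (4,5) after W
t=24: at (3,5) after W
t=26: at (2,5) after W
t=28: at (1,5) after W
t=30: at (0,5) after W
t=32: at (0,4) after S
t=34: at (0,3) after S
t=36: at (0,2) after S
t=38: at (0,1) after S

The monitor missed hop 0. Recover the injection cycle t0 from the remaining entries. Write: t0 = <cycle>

t0 = 18

cyc[1] = 20 and cyc[k] = t0 + k·L for every k.
Therefore t0 = 20 − L = 18.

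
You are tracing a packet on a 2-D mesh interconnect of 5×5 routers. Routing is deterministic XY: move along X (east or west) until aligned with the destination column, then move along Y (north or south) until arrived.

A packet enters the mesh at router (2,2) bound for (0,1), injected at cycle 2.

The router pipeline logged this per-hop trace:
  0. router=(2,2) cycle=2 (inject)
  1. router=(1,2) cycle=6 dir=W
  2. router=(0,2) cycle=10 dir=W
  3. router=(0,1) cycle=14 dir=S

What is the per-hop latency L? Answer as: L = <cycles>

Between hops 0 and 1 the cycle counter advances 6 − 2 = 4.
One hop costs L cycles, so L = 4.

L = 4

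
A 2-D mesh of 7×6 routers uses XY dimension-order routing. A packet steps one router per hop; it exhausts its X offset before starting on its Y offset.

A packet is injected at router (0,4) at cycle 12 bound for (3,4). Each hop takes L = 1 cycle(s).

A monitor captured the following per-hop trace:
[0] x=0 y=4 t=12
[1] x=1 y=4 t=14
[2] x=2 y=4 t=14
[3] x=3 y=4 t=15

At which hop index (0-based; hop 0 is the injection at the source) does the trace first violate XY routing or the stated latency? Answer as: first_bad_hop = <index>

first_bad_hop = 1

[1] (+1,+0) / 2c ⇒ BAD: Δcyc=2≠L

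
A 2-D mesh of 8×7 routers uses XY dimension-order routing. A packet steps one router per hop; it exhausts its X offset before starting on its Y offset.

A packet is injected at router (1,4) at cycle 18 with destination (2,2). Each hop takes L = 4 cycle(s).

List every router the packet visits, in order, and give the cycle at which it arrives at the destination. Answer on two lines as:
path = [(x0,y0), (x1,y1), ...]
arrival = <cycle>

[0] x=1 y=4 t=18
[1] x=2 y=4 t=22 →E
[2] x=2 y=3 t=26 →S
[3] x=2 y=2 t=30 →S

path = [(1,4), (2,4), (2,3), (2,2)]
arrival = 30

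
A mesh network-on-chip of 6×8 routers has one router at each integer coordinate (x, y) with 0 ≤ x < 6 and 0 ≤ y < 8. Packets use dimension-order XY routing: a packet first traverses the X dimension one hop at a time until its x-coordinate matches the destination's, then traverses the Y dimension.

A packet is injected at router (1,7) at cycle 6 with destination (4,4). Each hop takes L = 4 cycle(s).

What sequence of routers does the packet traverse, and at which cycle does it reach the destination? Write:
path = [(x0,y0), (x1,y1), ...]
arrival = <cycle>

path = [(1,7), (2,7), (3,7), (4,7), (4,6), (4,5), (4,4)]
arrival = 30

hop 0: (1,7) @ cyc 6
hop 1: (2,7) @ cyc 10  [E]
hop 2: (3,7) @ cyc 14  [E]
hop 3: (4,7) @ cyc 18  [E]
hop 4: (4,6) @ cyc 22  [S]
hop 5: (4,5) @ cyc 26  [S]
hop 6: (4,4) @ cyc 30  [S]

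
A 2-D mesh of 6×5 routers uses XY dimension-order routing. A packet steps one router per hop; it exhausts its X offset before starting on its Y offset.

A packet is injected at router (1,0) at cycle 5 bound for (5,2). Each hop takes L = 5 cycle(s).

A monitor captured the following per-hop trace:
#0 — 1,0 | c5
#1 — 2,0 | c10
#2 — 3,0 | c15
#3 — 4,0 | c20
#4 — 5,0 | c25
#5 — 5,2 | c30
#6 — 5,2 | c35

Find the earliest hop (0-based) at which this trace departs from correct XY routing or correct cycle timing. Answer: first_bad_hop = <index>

check 1→ d=(1,0) cyc+5: ok
check 2→ d=(1,0) cyc+5: ok
check 3→ d=(1,0) cyc+5: ok
check 4→ d=(1,0) cyc+5: ok
check 5→ d=(0,2) cyc+5: BAD: non-unit step

first_bad_hop = 5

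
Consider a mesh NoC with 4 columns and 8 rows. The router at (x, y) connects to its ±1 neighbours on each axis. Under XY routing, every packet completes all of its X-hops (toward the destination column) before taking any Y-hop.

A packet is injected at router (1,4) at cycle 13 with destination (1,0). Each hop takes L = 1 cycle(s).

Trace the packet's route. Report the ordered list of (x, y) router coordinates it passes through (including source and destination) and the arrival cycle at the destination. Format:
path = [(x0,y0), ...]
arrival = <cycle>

src (1,4)  cyc=13
S→(1,3)  cyc=14
S→(1,2)  cyc=15
S→(1,1)  cyc=16
S→(1,0)  cyc=17

path = [(1,4), (1,3), (1,2), (1,1), (1,0)]
arrival = 17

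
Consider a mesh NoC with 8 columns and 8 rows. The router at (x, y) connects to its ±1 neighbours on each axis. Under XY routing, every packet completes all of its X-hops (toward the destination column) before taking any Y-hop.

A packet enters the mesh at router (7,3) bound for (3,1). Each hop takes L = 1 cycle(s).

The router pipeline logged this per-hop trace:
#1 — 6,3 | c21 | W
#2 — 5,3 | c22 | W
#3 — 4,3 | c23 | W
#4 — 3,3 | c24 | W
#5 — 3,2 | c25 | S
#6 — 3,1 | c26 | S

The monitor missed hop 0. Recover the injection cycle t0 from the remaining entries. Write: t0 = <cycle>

The first recorded entry is hop 1 at cycle 21.
So t0 = 21 − 1·1 = 20.

t0 = 20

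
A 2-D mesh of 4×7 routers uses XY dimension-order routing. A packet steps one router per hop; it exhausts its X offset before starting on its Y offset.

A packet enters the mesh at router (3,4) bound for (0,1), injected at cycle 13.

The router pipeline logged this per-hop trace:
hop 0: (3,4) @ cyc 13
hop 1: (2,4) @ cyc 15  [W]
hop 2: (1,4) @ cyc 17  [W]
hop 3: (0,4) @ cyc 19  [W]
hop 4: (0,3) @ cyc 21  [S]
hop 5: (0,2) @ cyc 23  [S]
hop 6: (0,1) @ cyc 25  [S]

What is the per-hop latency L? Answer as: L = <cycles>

L = 2

Between hops 0 and 1 the cycle counter advances 15 − 13 = 2.
Each hop adds L, hence L = 2.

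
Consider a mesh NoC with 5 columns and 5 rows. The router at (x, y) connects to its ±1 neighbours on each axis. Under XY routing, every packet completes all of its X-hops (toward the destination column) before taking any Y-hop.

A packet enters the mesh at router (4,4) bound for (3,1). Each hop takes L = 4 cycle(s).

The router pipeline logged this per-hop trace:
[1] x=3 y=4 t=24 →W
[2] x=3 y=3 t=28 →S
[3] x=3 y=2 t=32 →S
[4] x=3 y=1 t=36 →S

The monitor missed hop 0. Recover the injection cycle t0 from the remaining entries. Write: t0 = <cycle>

t0 = 20

cyc[1] = 24 and cyc[k] = t0 + k·L for every k.
So t0 = 24 − 1·4 = 20.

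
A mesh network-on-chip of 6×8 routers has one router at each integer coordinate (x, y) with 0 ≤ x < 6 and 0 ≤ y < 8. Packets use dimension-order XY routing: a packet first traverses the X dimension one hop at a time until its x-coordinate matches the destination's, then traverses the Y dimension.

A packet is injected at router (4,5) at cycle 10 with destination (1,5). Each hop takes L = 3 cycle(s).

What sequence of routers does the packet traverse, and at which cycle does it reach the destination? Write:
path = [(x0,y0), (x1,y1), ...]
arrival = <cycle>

path = [(4,5), (3,5), (2,5), (1,5)]
arrival = 19

hop 0: (4,5) @ cyc 10
hop 1: (3,5) @ cyc 13  [W]
hop 2: (2,5) @ cyc 16  [W]
hop 3: (1,5) @ cyc 19  [W]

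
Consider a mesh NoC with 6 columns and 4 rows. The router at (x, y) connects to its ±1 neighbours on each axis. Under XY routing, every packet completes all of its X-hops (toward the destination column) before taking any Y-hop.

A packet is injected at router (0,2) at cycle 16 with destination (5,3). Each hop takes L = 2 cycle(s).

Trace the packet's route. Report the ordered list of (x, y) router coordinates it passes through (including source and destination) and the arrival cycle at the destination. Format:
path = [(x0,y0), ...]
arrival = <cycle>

path = [(0,2), (1,2), (2,2), (3,2), (4,2), (5,2), (5,3)]
arrival = 28

hop 0: (0,2) @ cyc 16
hop 1: (1,2) @ cyc 18  [E]
hop 2: (2,2) @ cyc 20  [E]
hop 3: (3,2) @ cyc 22  [E]
hop 4: (4,2) @ cyc 24  [E]
hop 5: (5,2) @ cyc 26  [E]
hop 6: (5,3) @ cyc 28  [N]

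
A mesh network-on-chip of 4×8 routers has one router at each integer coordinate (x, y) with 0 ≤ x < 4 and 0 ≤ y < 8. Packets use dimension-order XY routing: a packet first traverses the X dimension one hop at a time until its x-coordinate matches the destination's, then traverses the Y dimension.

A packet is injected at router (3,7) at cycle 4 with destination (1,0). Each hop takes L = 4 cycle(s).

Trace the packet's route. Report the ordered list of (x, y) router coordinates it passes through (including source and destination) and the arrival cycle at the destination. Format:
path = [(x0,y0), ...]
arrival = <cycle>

path = [(3,7), (2,7), (1,7), (1,6), (1,5), (1,4), (1,3), (1,2), (1,1), (1,0)]
arrival = 40

t=4: at (3,7)
t=8: at (2,7) after W
t=12: at (1,7) after W
t=16: at (1,6) after S
t=20: at (1,5) after S
t=24: at (1,4) after S
t=28: at (1,3) after S
t=32: at (1,2) after S
t=36: at (1,1) after S
t=40: at (1,0) after S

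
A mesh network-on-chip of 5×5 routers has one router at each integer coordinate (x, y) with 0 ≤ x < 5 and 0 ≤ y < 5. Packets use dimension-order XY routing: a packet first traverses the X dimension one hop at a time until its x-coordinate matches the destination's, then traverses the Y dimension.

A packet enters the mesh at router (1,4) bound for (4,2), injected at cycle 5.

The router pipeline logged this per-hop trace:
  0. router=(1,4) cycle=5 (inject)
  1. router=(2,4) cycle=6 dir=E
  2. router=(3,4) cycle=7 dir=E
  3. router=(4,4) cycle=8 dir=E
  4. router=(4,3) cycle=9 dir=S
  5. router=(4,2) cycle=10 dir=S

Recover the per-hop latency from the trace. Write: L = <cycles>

Between hops 0 and 1 the cycle counter advances 6 − 5 = 1.
Per-hop latency L = Δcyc = 1.

L = 1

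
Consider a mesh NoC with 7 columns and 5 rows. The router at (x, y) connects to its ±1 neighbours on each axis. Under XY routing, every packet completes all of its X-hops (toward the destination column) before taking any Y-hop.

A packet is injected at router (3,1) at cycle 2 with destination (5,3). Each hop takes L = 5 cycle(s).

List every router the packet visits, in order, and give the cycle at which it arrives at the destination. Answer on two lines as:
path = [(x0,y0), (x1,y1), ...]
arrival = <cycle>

  0. router=(3,1) cycle=2 (inject)
  1. router=(4,1) cycle=7 dir=E
  2. router=(5,1) cycle=12 dir=E
  3. router=(5,2) cycle=17 dir=N
  4. router=(5,3) cycle=22 dir=N

path = [(3,1), (4,1), (5,1), (5,2), (5,3)]
arrival = 22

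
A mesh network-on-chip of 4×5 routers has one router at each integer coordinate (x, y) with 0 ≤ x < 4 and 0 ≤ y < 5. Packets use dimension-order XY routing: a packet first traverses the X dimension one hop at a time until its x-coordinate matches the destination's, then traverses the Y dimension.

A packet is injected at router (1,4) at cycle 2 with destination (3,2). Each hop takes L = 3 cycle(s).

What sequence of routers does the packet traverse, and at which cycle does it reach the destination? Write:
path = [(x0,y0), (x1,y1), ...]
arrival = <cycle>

path = [(1,4), (2,4), (3,4), (3,3), (3,2)]
arrival = 14

#0 — 1,4 | c2
#1 — 2,4 | c5 | E
#2 — 3,4 | c8 | E
#3 — 3,3 | c11 | S
#4 — 3,2 | c14 | S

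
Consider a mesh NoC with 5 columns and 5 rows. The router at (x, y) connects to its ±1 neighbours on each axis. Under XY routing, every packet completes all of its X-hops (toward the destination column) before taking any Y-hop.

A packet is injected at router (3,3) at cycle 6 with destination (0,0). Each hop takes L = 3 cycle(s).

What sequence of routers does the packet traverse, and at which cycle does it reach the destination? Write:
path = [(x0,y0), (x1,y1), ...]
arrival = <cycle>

path = [(3,3), (2,3), (1,3), (0,3), (0,2), (0,1), (0,0)]
arrival = 24

hop 0: (3,3) @ cyc 6
hop 1: (2,3) @ cyc 9  [W]
hop 2: (1,3) @ cyc 12  [W]
hop 3: (0,3) @ cyc 15  [W]
hop 4: (0,2) @ cyc 18  [S]
hop 5: (0,1) @ cyc 21  [S]
hop 6: (0,0) @ cyc 24  [S]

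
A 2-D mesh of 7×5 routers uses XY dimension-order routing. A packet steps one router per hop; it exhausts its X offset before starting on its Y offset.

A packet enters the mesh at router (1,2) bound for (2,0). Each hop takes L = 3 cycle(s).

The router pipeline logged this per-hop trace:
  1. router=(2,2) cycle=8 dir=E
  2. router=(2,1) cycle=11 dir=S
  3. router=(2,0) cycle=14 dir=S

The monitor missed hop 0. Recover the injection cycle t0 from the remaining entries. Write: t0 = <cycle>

At hop 1 the cycle is 8; in general cyc_k = t0 + kL.
Subtract one hop: t0 = 8 − 3 = 5.

t0 = 5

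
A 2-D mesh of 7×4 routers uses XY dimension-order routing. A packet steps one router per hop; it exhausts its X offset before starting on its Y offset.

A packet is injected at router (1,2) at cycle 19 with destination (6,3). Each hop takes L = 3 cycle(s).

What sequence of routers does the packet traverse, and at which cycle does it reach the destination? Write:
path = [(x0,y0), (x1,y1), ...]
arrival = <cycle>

#0 — 1,2 | c19
#1 — 2,2 | c22 | E
#2 — 3,2 | c25 | E
#3 — 4,2 | c28 | E
#4 — 5,2 | c31 | E
#5 — 6,2 | c34 | E
#6 — 6,3 | c37 | N

path = [(1,2), (2,2), (3,2), (4,2), (5,2), (6,2), (6,3)]
arrival = 37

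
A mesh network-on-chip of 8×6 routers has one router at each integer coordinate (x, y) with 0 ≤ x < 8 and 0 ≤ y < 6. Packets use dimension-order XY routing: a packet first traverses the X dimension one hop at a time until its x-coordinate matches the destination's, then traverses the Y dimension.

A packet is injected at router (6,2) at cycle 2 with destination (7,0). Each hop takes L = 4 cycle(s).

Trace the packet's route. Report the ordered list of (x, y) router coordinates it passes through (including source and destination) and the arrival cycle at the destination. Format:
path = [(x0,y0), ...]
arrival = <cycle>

t=2: at (6,2)
t=6: at (7,2) after E
t=10: at (7,1) after S
t=14: at (7,0) after S

path = [(6,2), (7,2), (7,1), (7,0)]
arrival = 14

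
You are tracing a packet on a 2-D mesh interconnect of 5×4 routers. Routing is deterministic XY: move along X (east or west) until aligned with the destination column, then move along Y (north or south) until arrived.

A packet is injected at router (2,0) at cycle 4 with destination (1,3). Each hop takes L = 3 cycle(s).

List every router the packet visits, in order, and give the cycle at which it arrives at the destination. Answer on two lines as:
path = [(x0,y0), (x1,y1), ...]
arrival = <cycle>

hop 0: (2,0) @ cyc 4
hop 1: (1,0) @ cyc 7  [W]
hop 2: (1,1) @ cyc 10  [N]
hop 3: (1,2) @ cyc 13  [N]
hop 4: (1,3) @ cyc 16  [N]

path = [(2,0), (1,0), (1,1), (1,2), (1,3)]
arrival = 16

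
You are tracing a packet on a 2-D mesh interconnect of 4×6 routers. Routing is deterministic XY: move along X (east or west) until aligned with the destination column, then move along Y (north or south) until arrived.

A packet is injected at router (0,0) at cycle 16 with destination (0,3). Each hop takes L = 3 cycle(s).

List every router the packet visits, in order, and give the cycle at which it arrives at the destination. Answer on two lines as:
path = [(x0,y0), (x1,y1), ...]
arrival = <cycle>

path = [(0,0), (0,1), (0,2), (0,3)]
arrival = 25

#0 — 0,0 | c16
#1 — 0,1 | c19 | N
#2 — 0,2 | c22 | N
#3 — 0,3 | c25 | N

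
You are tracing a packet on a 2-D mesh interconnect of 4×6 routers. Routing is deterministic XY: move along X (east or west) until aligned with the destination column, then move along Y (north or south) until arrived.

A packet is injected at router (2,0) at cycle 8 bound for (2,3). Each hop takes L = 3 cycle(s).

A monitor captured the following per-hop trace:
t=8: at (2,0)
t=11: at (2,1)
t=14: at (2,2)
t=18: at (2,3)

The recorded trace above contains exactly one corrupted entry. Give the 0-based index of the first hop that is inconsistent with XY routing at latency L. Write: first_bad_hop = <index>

first_bad_hop = 3

check 1→ d=(0,1) cyc+3: ok
check 2→ d=(0,1) cyc+3: ok
check 3→ d=(0,1) cyc+4: BAD: Δcyc=4≠L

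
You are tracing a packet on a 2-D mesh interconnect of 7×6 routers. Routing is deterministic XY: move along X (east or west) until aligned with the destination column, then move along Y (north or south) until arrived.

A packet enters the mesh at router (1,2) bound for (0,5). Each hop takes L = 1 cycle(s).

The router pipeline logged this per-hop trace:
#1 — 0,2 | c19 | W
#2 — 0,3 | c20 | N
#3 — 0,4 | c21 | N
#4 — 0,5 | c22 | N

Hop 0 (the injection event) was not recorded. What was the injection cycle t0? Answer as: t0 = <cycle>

Hop 1 reached at cycle 19; hop k is at t0 + k·L.
So t0 = 19 − 1·1 = 18.

t0 = 18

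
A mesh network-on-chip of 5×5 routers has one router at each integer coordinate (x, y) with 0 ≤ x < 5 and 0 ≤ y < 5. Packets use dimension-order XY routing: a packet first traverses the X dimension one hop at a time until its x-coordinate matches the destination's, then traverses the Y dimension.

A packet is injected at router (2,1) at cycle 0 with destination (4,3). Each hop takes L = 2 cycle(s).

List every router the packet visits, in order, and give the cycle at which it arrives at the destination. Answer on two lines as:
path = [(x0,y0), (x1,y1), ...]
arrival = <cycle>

src (2,1)  cyc=0
E→(3,1)  cyc=2
E→(4,1)  cyc=4
N→(4,2)  cyc=6
N→(4,3)  cyc=8

path = [(2,1), (3,1), (4,1), (4,2), (4,3)]
arrival = 8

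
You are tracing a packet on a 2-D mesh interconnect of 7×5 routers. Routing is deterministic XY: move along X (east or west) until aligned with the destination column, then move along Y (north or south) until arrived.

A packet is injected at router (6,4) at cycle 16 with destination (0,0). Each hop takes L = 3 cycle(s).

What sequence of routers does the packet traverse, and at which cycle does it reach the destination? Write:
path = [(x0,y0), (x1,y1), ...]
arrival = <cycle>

t=16: at (6,4)
t=19: at (5,4) after W
t=22: at (4,4) after W
t=25: at (3,4) after W
t=28: at (2,4) after W
t=31: at (1,4) after W
t=34: at (0,4) after W
t=37: at (0,3) after S
t=40: at (0,2) after S
t=43: at (0,1) after S
t=46: at (0,0) after S

path = [(6,4), (5,4), (4,4), (3,4), (2,4), (1,4), (0,4), (0,3), (0,2), (0,1), (0,0)]
arrival = 46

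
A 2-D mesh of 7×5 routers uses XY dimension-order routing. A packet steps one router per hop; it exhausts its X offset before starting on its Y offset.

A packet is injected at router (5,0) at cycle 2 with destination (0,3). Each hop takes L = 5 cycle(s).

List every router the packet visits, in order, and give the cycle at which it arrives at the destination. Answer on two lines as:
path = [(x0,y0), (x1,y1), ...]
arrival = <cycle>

  0. router=(5,0) cycle=2 (inject)
  1. router=(4,0) cycle=7 dir=W
  2. router=(3,0) cycle=12 dir=W
  3. router=(2,0) cycle=17 dir=W
  4. router=(1,0) cycle=22 dir=W
  5. router=(0,0) cycle=27 dir=W
  6. router=(0,1) cycle=32 dir=N
  7. router=(0,2) cycle=37 dir=N
  8. router=(0,3) cycle=42 dir=N

path = [(5,0), (4,0), (3,0), (2,0), (1,0), (0,0), (0,1), (0,2), (0,3)]
arrival = 42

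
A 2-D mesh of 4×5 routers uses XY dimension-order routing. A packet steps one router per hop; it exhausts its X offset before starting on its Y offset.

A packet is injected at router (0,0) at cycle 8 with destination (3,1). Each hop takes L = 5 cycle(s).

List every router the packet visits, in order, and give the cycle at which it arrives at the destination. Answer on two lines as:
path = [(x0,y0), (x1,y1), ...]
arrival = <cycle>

path = [(0,0), (1,0), (2,0), (3,0), (3,1)]
arrival = 28

#0 — 0,0 | c8
#1 — 1,0 | c13 | E
#2 — 2,0 | c18 | E
#3 — 3,0 | c23 | E
#4 — 3,1 | c28 | N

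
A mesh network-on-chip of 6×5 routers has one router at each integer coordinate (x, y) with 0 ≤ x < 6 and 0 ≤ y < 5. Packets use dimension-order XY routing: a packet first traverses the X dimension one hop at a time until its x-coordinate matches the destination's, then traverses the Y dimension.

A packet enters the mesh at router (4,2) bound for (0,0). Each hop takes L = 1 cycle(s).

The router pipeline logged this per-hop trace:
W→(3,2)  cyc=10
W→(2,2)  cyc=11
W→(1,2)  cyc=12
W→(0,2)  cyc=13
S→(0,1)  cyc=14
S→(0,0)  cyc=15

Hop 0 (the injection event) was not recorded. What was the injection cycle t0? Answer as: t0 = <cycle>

At hop 1 the cycle is 10; in general cyc_k = t0 + kL.
So t0 = 10 − 1·1 = 9.

t0 = 9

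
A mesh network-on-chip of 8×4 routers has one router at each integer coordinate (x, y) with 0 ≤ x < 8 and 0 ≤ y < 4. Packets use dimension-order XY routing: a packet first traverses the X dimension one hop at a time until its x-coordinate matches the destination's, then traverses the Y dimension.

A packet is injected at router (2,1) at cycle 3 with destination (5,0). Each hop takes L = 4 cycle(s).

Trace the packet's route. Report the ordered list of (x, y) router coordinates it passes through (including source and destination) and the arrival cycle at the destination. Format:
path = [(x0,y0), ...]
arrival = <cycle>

path = [(2,1), (3,1), (4,1), (5,1), (5,0)]
arrival = 19

#0 — 2,1 | c3
#1 — 3,1 | c7 | E
#2 — 4,1 | c11 | E
#3 — 5,1 | c15 | E
#4 — 5,0 | c19 | S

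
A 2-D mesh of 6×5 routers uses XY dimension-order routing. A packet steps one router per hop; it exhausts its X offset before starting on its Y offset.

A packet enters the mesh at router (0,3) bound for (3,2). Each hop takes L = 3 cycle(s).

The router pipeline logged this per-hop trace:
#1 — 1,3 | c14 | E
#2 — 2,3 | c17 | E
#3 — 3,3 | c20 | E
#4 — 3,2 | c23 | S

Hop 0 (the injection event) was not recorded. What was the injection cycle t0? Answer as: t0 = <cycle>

cyc[1] = 14 and cyc[k] = t0 + k·L for every k.
So t0 = 14 − 1·3 = 11.

t0 = 11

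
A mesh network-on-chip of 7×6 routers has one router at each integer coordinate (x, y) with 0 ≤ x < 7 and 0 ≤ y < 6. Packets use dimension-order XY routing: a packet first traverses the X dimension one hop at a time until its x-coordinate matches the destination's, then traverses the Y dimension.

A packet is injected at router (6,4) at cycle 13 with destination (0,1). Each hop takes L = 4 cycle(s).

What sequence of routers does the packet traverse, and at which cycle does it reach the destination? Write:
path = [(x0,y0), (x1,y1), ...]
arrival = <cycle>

path = [(6,4), (5,4), (4,4), (3,4), (2,4), (1,4), (0,4), (0,3), (0,2), (0,1)]
arrival = 49

hop 0: (6,4) @ cyc 13
hop 1: (5,4) @ cyc 17  [W]
hop 2: (4,4) @ cyc 21  [W]
hop 3: (3,4) @ cyc 25  [W]
hop 4: (2,4) @ cyc 29  [W]
hop 5: (1,4) @ cyc 33  [W]
hop 6: (0,4) @ cyc 37  [W]
hop 7: (0,3) @ cyc 41  [S]
hop 8: (0,2) @ cyc 45  [S]
hop 9: (0,1) @ cyc 49  [S]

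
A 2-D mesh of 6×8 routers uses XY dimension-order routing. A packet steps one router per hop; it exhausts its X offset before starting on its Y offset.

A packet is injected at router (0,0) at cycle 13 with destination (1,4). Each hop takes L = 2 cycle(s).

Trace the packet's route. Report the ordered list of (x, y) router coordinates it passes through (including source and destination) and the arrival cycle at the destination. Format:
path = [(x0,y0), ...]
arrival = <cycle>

[0] x=0 y=0 t=13
[1] x=1 y=0 t=15 →E
[2] x=1 y=1 t=17 →N
[3] x=1 y=2 t=19 →N
[4] x=1 y=3 t=21 →N
[5] x=1 y=4 t=23 →N

path = [(0,0), (1,0), (1,1), (1,2), (1,3), (1,4)]
arrival = 23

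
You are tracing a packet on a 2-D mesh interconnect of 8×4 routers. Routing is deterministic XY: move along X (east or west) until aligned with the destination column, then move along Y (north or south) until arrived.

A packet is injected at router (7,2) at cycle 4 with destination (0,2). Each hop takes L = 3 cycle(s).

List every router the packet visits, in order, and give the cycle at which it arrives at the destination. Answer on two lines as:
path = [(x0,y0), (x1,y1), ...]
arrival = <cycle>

path = [(7,2), (6,2), (5,2), (4,2), (3,2), (2,2), (1,2), (0,2)]
arrival = 25

[0] x=7 y=2 t=4
[1] x=6 y=2 t=7 →W
[2] x=5 y=2 t=10 →W
[3] x=4 y=2 t=13 →W
[4] x=3 y=2 t=16 →W
[5] x=2 y=2 t=19 →W
[6] x=1 y=2 t=22 →W
[7] x=0 y=2 t=25 →W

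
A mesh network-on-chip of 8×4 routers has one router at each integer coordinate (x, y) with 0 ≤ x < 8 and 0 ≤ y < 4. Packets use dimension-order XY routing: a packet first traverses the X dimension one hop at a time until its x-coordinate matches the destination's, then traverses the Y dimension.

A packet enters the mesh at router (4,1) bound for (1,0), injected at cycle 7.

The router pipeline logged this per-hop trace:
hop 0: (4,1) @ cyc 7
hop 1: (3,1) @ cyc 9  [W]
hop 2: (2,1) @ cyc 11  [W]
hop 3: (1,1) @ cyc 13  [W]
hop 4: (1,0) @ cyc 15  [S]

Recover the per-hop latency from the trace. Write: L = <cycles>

Between hops 0 and 1 the cycle counter advances 9 − 7 = 2.
One hop costs L cycles, so L = 2.

L = 2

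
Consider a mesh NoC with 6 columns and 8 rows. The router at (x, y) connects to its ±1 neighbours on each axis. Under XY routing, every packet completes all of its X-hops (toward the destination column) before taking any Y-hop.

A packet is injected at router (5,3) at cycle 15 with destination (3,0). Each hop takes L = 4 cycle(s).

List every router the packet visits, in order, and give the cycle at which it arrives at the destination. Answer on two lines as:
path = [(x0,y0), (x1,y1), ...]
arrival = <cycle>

path = [(5,3), (4,3), (3,3), (3,2), (3,1), (3,0)]
arrival = 35

hop 0: (5,3) @ cyc 15
hop 1: (4,3) @ cyc 19  [W]
hop 2: (3,3) @ cyc 23  [W]
hop 3: (3,2) @ cyc 27  [S]
hop 4: (3,1) @ cyc 31  [S]
hop 5: (3,0) @ cyc 35  [S]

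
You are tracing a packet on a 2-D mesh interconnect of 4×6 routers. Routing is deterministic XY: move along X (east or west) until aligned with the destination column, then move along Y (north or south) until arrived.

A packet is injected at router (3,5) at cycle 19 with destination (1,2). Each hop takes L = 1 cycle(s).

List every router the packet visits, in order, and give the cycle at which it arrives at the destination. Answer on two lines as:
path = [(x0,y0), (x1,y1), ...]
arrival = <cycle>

path = [(3,5), (2,5), (1,5), (1,4), (1,3), (1,2)]
arrival = 24

  0. router=(3,5) cycle=19 (inject)
  1. router=(2,5) cycle=20 dir=W
  2. router=(1,5) cycle=21 dir=W
  3. router=(1,4) cycle=22 dir=S
  4. router=(1,3) cycle=23 dir=S
  5. router=(1,2) cycle=24 dir=S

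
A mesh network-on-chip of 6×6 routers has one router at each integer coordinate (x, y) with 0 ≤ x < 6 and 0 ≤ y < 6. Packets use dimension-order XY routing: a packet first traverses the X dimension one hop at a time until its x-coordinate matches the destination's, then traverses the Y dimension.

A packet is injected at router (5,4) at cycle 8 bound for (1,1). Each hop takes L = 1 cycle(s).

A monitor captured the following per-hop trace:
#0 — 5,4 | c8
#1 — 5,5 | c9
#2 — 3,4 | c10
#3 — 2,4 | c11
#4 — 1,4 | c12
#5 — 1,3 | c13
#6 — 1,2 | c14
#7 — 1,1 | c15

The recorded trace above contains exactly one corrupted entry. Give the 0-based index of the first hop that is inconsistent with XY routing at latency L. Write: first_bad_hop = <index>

check 1→ d=(0,1) cyc+1: BAD: Y-move but x=5≠1

first_bad_hop = 1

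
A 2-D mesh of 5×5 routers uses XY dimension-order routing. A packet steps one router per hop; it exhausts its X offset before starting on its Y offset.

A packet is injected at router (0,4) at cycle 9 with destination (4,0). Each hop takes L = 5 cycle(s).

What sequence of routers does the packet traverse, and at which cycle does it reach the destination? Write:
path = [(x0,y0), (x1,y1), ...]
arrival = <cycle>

path = [(0,4), (1,4), (2,4), (3,4), (4,4), (4,3), (4,2), (4,1), (4,0)]
arrival = 49

t=9: at (0,4)
t=14: at (1,4) after E
t=19: at (2,4) after E
t=24: at (3,4) after E
t=29: at (4,4) after E
t=34: at (4,3) after S
t=39: at (4,2) after S
t=44: at (4,1) after S
t=49: at (4,0) after S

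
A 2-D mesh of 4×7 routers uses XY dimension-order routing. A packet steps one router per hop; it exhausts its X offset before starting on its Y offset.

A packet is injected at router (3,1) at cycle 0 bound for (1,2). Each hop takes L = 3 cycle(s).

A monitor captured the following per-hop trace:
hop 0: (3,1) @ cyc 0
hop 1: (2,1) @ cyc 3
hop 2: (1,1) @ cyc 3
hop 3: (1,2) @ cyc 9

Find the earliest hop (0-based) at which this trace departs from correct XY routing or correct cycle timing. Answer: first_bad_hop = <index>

check 1→ d=(-1,0) cyc+3: ok
check 2→ d=(-1,0) cyc+0: BAD: Δcyc=0≠L

first_bad_hop = 2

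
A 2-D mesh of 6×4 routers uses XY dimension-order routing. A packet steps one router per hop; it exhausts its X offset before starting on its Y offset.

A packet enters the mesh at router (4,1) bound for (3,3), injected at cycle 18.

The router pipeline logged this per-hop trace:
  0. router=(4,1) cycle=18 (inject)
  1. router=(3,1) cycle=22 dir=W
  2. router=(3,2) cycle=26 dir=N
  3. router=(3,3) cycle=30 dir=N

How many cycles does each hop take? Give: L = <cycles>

L = 4

From hop 0 (18) to hop 1 (22): +4 cycles.
One hop costs L cycles, so L = 4.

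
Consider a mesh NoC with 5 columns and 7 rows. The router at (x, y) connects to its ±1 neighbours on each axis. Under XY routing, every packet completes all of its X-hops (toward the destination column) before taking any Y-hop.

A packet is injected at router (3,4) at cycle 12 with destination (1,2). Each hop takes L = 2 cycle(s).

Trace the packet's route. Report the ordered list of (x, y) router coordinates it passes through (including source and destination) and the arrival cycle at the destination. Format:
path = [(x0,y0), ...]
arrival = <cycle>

[0] x=3 y=4 t=12
[1] x=2 y=4 t=14 →W
[2] x=1 y=4 t=16 →W
[3] x=1 y=3 t=18 →S
[4] x=1 y=2 t=20 →S

path = [(3,4), (2,4), (1,4), (1,3), (1,2)]
arrival = 20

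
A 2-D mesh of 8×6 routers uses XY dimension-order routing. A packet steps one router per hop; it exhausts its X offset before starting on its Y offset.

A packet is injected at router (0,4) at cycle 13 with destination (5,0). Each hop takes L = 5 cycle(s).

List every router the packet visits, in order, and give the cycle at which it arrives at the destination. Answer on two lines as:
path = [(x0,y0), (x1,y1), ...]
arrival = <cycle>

#0 — 0,4 | c13
#1 — 1,4 | c18 | E
#2 — 2,4 | c23 | E
#3 — 3,4 | c28 | E
#4 — 4,4 | c33 | E
#5 — 5,4 | c38 | E
#6 — 5,3 | c43 | S
#7 — 5,2 | c48 | S
#8 — 5,1 | c53 | S
#9 — 5,0 | c58 | S

path = [(0,4), (1,4), (2,4), (3,4), (4,4), (5,4), (5,3), (5,2), (5,1), (5,0)]
arrival = 58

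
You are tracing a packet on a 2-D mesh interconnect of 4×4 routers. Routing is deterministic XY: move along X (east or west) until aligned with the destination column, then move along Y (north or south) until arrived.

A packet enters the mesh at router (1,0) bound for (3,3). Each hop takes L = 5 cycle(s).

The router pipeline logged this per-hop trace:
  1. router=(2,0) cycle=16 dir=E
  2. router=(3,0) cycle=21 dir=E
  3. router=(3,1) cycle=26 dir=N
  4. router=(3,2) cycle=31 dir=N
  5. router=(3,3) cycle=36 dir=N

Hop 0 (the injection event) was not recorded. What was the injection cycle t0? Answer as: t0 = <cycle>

At hop 1 the cycle is 16; in general cyc_k = t0 + kL.
t0 = cyc[1] − L = 16 − 5 = 11.

t0 = 11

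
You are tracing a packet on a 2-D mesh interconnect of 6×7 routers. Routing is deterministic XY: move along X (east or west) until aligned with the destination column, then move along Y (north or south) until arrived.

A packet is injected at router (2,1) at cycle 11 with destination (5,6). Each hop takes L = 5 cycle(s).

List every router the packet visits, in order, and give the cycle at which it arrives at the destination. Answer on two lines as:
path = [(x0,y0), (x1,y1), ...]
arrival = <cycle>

#0 — 2,1 | c11
#1 — 3,1 | c16 | E
#2 — 4,1 | c21 | E
#3 — 5,1 | c26 | E
#4 — 5,2 | c31 | N
#5 — 5,3 | c36 | N
#6 — 5,4 | c41 | N
#7 — 5,5 | c46 | N
#8 — 5,6 | c51 | N

path = [(2,1), (3,1), (4,1), (5,1), (5,2), (5,3), (5,4), (5,5), (5,6)]
arrival = 51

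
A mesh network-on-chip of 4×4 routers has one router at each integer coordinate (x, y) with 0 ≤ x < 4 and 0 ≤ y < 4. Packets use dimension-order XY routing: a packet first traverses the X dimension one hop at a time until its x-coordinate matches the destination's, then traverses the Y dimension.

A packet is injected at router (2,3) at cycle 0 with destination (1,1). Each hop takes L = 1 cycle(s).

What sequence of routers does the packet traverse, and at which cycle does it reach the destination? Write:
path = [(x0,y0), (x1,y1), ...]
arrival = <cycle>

src (2,3)  cyc=0
W→(1,3)  cyc=1
S→(1,2)  cyc=2
S→(1,1)  cyc=3

path = [(2,3), (1,3), (1,2), (1,1)]
arrival = 3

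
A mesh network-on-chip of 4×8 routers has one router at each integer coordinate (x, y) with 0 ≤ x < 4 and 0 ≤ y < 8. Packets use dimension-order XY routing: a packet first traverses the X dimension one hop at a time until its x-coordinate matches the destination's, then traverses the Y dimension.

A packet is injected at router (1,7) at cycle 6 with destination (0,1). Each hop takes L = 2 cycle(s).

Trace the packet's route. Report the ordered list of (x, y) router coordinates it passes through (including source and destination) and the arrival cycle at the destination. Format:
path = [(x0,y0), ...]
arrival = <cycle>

  0. router=(1,7) cycle=6 (inject)
  1. router=(0,7) cycle=8 dir=W
  2. router=(0,6) cycle=10 dir=S
  3. router=(0,5) cycle=12 dir=S
  4. router=(0,4) cycle=14 dir=S
  5. router=(0,3) cycle=16 dir=S
  6. router=(0,2) cycle=18 dir=S
  7. router=(0,1) cycle=20 dir=S

path = [(1,7), (0,7), (0,6), (0,5), (0,4), (0,3), (0,2), (0,1)]
arrival = 20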